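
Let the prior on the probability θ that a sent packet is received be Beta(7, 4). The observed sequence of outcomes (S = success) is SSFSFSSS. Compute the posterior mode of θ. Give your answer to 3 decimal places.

θ̂_MAP = 0.706

Prior: Beta(7, 4).
Data: 6 successes in 8 trials (from the sequence). The binomial likelihood contributes θ^6(1−θ)^2, so the posterior is Beta(7+6, 4+2) = Beta(13, 6).
For Beta(a, b) with a, b > 1 the mode is (a−1)/(a+b−2) = 12/17 ≈ 0.706.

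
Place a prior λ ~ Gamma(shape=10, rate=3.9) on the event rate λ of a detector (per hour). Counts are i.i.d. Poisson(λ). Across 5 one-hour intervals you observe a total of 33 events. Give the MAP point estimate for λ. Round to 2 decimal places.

λ̂_MAP = 4.72

Σxᵢ = 33, n = 5.
Posterior ∝ λ^9e^(−3.9λ) · λ^33e^(−5λ) = λ^42e^(−8.9λ), i.e. Gamma(shape=43, rate=8.9).
The mode of a Gamma(a, b) with a ≥ 1 (shape–rate) is (a−1)/b = 42/8.9 ≈ 4.72.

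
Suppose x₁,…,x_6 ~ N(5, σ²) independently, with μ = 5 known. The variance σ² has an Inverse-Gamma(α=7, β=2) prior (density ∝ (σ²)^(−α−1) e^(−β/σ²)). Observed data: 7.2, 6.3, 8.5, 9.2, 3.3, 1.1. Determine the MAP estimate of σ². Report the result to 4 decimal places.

Sum of squared deviations about the known mean: SS = (7.2−5)² + (6.3−5)² + (8.5−5)² + (9.2−5)² + (3.3−5)² + (1.1−5)² = 54.52.
The Normal likelihood contributes (σ²)^(−n/2) exp(−SS/(2σ²)), so the posterior is Inverse-Gamma(α + n/2, β + SS/2) = Inverse-Gamma(10, 29.26).
The mode of Inverse-Gamma(a, b) is b/(a+1) = 29.26/11 ≈ 2.6600.

σ̂²_MAP = 2.6600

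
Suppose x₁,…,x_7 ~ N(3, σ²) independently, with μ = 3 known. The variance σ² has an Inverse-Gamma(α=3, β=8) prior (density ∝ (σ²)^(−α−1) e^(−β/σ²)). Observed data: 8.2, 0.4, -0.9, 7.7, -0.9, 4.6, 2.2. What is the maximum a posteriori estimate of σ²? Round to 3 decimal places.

σ̂²_MAP = 7.034

Sum of squared deviations about the known mean: SS = (8.2−3)² + (0.4−3)² + (-0.9−3)² + (7.7−3)² + (-0.9−3)² + (4.6−3)² + (2.2−3)² = 89.51.
The Normal likelihood contributes (σ²)^(−n/2) exp(−SS/(2σ²)), so the posterior is Inverse-Gamma(α + n/2, β + SS/2) = Inverse-Gamma(6.5, 52.755).
The mode of Inverse-Gamma(a, b) is b/(a+1) = 52.755/7.5 ≈ 7.034.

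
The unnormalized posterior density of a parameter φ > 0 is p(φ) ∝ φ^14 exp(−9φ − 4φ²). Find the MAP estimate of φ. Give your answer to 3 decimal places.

φ̂_MAP = 0.875

ℓ'(φ) = 14/φ − 9 − 8φ. Setting this to zero and multiplying by φ: 8φ² + 9φ − 14 = 0.
φ = (−9 + √(9² + 4·8·14)) / (2·8) = (−9 + √529) / 16 = (−9 + 23)/16 = 7/8.
ℓ''(φ) = −14/φ² − 8 < 0, confirming a maximum.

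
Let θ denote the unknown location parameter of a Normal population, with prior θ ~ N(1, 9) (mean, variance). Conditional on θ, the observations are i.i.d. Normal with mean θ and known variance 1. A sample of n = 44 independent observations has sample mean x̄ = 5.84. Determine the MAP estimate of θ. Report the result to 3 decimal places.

n = 44, x̄ = 5.84.
For a Normal prior and Normal likelihood with known variance, the posterior is Normal; its mode equals its mean, the precision-weighted average.
Prior precision 1/σ₀² = 1/9; data precision n/σ² = 44/1 = 44.
θ̂ = ((1/9)·1 + 44·5.84) / (1/9 + 44) = (57841/225)/(397/9) = 57841/9925 ≈ 5.828.

θ̂_MAP = 5.828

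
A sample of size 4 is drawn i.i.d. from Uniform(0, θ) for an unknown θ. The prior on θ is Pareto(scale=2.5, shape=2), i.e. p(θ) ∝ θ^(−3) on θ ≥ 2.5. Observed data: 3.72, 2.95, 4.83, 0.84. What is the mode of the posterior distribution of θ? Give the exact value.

The Uniform(0, θ) likelihood is θ^(−n) for θ ≥ max(xᵢ), zero otherwise. Here max(xᵢ) = 4.83.
Posterior ∝ θ^(−3) · θ^(−4) = θ^(−7) on θ ≥ max(2.5, 4.83) = 4.83.
This density is strictly decreasing in θ, so the posterior mode lies at the lower boundary of the support.

θ̂_MAP = 4.83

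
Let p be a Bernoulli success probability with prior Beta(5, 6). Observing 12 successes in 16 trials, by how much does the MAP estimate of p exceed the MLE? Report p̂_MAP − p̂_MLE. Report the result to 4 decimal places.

MAP − MLE = -0.1100

Posterior is Beta(17, 10); MAP = (17−1)/(27−2) = 16/25 ≈ 0.64000.
MLE ignores the prior: p̂_MLE = k/n = 12/16 ≈ 0.75000.
Difference = 16/25 − 12/16 = -11/100 ≈ -0.1100.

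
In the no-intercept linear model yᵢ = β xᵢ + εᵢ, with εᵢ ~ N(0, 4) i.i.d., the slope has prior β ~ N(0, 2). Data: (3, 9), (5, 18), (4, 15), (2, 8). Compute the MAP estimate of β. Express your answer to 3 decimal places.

log p(β | y) = −Σ(yᵢ − βxᵢ)²/(2·4) − β²/(2·2) + const.
Setting the derivative to zero: Σxᵢ(yᵢ − βxᵢ)/4 − β/2 = 0, so β = Σxᵢyᵢ / (Σxᵢ² + σ²/τ²).
Σxᵢyᵢ = 3·9 + 5·18 + 4·15 + 2·8 = 193; Σxᵢ² = 54; σ²/τ² = 2.
β̂_MAP = 193 / (54 + 2) = 193/56 ≈ 3.446.

β̂_MAP = 3.446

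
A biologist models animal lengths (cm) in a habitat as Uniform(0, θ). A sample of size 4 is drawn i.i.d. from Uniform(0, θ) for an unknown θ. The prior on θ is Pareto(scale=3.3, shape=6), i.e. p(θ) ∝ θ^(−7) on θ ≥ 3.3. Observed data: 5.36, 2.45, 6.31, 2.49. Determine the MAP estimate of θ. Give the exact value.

The Uniform(0, θ) likelihood is θ^(−n) for θ ≥ max(xᵢ), zero otherwise. Here max(xᵢ) = 6.31.
Posterior ∝ θ^(−7) · θ^(−4) = θ^(−11) on θ ≥ max(3.3, 6.31) = 6.31.
This density is strictly decreasing in θ, so the posterior mode lies at the lower boundary of the support.

θ̂_MAP = 6.31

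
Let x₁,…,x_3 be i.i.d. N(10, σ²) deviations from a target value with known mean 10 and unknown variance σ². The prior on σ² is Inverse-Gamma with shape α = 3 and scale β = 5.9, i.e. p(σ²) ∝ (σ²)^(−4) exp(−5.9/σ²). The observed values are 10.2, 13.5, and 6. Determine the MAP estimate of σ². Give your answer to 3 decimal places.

Sum of squared deviations about the known mean: SS = (10.2−10)² + (13.5−10)² + (6−10)² = 28.29.
The Normal likelihood contributes (σ²)^(−n/2) exp(−SS/(2σ²)), so the posterior is Inverse-Gamma(α + n/2, β + SS/2) = Inverse-Gamma(4.5, 20.045).
The mode of Inverse-Gamma(a, b) is b/(a+1) = 20.045/5.5 ≈ 3.645.

σ̂²_MAP = 3.645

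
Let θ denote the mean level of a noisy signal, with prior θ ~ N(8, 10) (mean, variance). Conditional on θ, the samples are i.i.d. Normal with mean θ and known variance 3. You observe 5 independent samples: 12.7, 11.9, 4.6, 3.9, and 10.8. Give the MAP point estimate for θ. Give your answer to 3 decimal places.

n = 5; x̄ = (12.7 + 11.9 + 4.6 + 3.9 + 10.8)/5 = 43.9/5 = 8.78.
For a Normal prior and Normal likelihood with known variance, the posterior is Normal; its mode equals its mean, the precision-weighted average.
Prior precision 1/σ₀² = 1/10 = 0.1; data precision n/σ² = 5/3.
θ̂ = (0.1·8 + (5/3)·8.78) / (0.1 + 5/3) = (463/30)/(53/30) = 463/53 ≈ 8.736.

θ̂_MAP = 8.736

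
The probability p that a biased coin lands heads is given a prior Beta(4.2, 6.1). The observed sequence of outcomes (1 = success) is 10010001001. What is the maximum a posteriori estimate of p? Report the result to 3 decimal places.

p̂_MAP = 0.373

Prior: Beta(4.2, 6.1).
Data: 4 successes in 11 trials (from the sequence). The binomial likelihood contributes p^4(1−p)^7, so the posterior is Beta(4.2+4, 6.1+7) = Beta(8.2, 13.1).
For Beta(a, b) with a, b > 1 the mode is (a−1)/(a+b−2) = 7.2/19.3 ≈ 0.373.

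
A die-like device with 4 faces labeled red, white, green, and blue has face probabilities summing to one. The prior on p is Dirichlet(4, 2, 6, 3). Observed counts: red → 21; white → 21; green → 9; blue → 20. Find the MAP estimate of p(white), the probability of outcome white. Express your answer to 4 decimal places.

The posterior is Dirichlet(αᵢ + nᵢ) = Dirichlet(25, 23, 15, 23).
For a Dirichlet(a₁,…,a_K) with all aᵢ > 1, the mode has j-th component (aⱼ − 1)/(Σaᵢ − K).
Here Σaᵢ = 86 and K = 4, so p(white) = (23 − 1)/(86 − 4) = 22/82 ≈ 0.2683.

MAP estimate of p(white) = 0.2683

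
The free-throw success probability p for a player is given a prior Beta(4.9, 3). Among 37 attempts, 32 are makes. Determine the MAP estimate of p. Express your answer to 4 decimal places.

p̂_MAP = 0.8368

Prior: Beta(4.9, 3).
Data: 32 successes in 37 trials. The binomial likelihood contributes p^32(1−p)^5, so the posterior is Beta(4.9+32, 3+5) = Beta(36.9, 8).
For Beta(a, b) with a, b > 1 the mode is (a−1)/(a+b−2) = 35.9/42.9 ≈ 0.8368.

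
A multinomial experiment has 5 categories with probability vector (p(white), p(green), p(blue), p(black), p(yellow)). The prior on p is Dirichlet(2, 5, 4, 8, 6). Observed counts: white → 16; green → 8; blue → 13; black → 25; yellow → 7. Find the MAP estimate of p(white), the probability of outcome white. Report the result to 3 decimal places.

MAP estimate of p(white) = 0.191

The posterior is Dirichlet(αᵢ + nᵢ) = Dirichlet(18, 13, 17, 33, 13).
For a Dirichlet(a₁,…,a_K) with all aᵢ > 1, the mode has j-th component (aⱼ − 1)/(Σaᵢ − K).
Here Σaᵢ = 94 and K = 5, so p(white) = (18 − 1)/(94 − 5) = 17/89 ≈ 0.191.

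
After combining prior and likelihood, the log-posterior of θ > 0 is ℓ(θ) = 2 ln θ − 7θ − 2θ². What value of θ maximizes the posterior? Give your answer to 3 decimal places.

ℓ'(θ) = 2/θ − 7 − 4θ. Setting this to zero and multiplying by θ: 4θ² + 7θ − 2 = 0.
θ = (−7 + √(7² + 4·4·2)) / (2·4) = (−7 + √81) / 8 = (−7 + 9)/8 = 1/4.
ℓ''(θ) = −2/θ² − 4 < 0, confirming a maximum.

θ̂_MAP = 0.250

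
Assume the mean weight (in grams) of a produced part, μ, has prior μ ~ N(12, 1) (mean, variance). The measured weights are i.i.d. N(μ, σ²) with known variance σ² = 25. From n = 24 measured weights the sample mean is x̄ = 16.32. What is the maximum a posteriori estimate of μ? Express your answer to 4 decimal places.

n = 24, x̄ = 16.32.
For a Normal prior and Normal likelihood with known variance, the posterior is Normal; its mode equals its mean, the precision-weighted average.
Prior precision 1/σ₀² = 1/1 = 1; data precision n/σ² = 24/25 = 0.96.
μ̂ = (1·12 + 0.96·16.32) / (1 + 0.96) = 27.6672/1.96 = 17292/1225 ≈ 14.1159.

μ̂_MAP = 14.1159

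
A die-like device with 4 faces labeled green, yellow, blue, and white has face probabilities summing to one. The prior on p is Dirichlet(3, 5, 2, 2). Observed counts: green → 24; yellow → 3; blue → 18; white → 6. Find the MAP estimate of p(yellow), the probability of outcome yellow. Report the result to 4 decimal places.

MAP estimate of p(yellow) = 0.1186

The posterior is Dirichlet(αᵢ + nᵢ) = Dirichlet(27, 8, 20, 8).
For a Dirichlet(a₁,…,a_K) with all aᵢ > 1, the mode has j-th component (aⱼ − 1)/(Σaᵢ − K).
Here Σaᵢ = 63 and K = 4, so p(yellow) = (8 − 1)/(63 − 4) = 7/59 ≈ 0.1186.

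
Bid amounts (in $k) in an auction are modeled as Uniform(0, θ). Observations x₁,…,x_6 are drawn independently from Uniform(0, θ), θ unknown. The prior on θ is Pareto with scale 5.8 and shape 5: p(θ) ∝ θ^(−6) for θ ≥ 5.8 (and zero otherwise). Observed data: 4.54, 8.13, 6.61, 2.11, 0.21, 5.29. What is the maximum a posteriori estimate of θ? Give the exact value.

The Uniform(0, θ) likelihood is θ^(−n) for θ ≥ max(xᵢ), zero otherwise. Here max(xᵢ) = 8.13.
Posterior ∝ θ^(−6) · θ^(−6) = θ^(−12) on θ ≥ max(5.8, 8.13) = 8.13.
This density is strictly decreasing in θ, so the posterior mode lies at the lower boundary of the support.

θ̂_MAP = 8.13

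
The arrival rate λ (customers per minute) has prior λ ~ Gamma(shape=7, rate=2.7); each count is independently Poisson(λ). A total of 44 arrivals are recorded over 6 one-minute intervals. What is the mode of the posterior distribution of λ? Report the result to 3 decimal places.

Σxᵢ = 44, n = 6.
Posterior ∝ λ^6e^(−2.7λ) · λ^44e^(−6λ) = λ^50e^(−8.7λ), i.e. Gamma(shape=51, rate=8.7).
The mode of a Gamma(a, b) with a ≥ 1 (shape–rate) is (a−1)/b = 50/8.7 ≈ 5.747.

λ̂_MAP = 5.747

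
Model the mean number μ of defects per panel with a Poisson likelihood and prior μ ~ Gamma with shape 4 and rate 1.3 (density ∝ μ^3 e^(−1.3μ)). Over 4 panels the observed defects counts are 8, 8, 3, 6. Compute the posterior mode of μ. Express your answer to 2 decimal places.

Σxᵢ = 8+8+3+6 = 25, with n = 4.
Posterior ∝ μ^3e^(−1.3μ) · μ^25e^(−4μ) = μ^28e^(−5.3μ), i.e. Gamma(shape=29, rate=5.3).
The mode of a Gamma(a, b) with a ≥ 1 (shape–rate) is (a−1)/b = 28/5.3 ≈ 5.28.

μ̂_MAP = 5.28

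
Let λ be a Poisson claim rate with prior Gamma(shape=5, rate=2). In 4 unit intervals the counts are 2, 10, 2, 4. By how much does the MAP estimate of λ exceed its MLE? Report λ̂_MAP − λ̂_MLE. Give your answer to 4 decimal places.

MAP − MLE = -0.8333

Σxᵢ = 18. Posterior is Gamma(23, 6); MAP = (23−1)/6 = 22/6 ≈ 3.66667.
MLE = x̄ = 18/4 ≈ 4.50000.
Difference = 22/6 − 18/4 = -5/6 ≈ -0.8333.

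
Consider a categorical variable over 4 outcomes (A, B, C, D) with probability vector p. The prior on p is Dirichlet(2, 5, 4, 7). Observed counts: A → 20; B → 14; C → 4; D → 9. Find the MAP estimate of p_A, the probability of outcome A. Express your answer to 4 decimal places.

The posterior is Dirichlet(αᵢ + nᵢ) = Dirichlet(22, 19, 8, 16).
For a Dirichlet(a₁,…,a_K) with all aᵢ > 1, the mode has j-th component (aⱼ − 1)/(Σaᵢ − K).
Here Σaᵢ = 65 and K = 4, so p_A = (22 − 1)/(65 − 4) = 21/61 ≈ 0.3443.

MAP estimate of p_A = 0.3443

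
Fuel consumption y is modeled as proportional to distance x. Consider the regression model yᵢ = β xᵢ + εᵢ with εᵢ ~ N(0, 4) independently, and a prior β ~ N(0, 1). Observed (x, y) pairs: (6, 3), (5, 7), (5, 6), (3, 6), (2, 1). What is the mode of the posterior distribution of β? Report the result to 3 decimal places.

log p(β | y) = −Σ(yᵢ − βxᵢ)²/(2·4) − β²/(2·1) + const.
Setting the derivative to zero: Σxᵢ(yᵢ − βxᵢ)/4 − β/1 = 0, so β = Σxᵢyᵢ / (Σxᵢ² + σ²/τ²).
Σxᵢyᵢ = 6·3 + 5·7 + 5·6 + 3·6 + 2·1 = 103; Σxᵢ² = 99; σ²/τ² = 4.
β̂_MAP = 103 / (99 + 4) = 103/103 ≈ 1.000.

β̂_MAP = 1.000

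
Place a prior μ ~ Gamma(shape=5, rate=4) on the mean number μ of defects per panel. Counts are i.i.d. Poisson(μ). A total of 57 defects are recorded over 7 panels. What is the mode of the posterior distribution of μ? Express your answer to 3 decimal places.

Σxᵢ = 57, n = 7.
Posterior ∝ μ^4e^(−4μ) · μ^57e^(−7μ) = μ^61e^(−11μ), i.e. Gamma(shape=62, rate=11).
The mode of a Gamma(a, b) with a ≥ 1 (shape–rate) is (a−1)/b = 61/11 ≈ 5.545.

μ̂_MAP = 5.545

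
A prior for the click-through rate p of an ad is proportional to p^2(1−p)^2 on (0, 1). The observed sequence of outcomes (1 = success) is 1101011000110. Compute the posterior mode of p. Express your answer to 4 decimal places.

p̂_MAP = 0.5294

The prior density ∝ p^2(1−p)^2 is the kernel of Beta(3, 3).
Data: 7 successes in 13 trials (from the sequence). The binomial likelihood contributes p^7(1−p)^6, so the posterior is Beta(3+7, 3+6) = Beta(10, 9).
For Beta(a, b) with a, b > 1 the mode is (a−1)/(a+b−2) = 9/17 ≈ 0.5294.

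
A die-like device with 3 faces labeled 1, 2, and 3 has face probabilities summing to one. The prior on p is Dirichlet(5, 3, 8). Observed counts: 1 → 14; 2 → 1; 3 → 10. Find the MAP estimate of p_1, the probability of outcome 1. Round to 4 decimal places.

The posterior is Dirichlet(αᵢ + nᵢ) = Dirichlet(19, 4, 18).
For a Dirichlet(a₁,…,a_K) with all aᵢ > 1, the mode has j-th component (aⱼ − 1)/(Σaᵢ − K).
Here Σaᵢ = 41 and K = 3, so p_1 = (19 − 1)/(41 − 3) = 18/38 ≈ 0.4737.

MAP estimate: 0.4737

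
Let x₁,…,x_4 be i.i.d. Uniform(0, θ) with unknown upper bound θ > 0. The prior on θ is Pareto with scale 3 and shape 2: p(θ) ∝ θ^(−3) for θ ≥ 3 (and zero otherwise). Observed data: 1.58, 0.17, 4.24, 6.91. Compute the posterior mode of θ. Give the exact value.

θ̂_MAP = 6.91

The Uniform(0, θ) likelihood is θ^(−n) for θ ≥ max(xᵢ), zero otherwise. Here max(xᵢ) = 6.91.
Posterior ∝ θ^(−3) · θ^(−4) = θ^(−7) on θ ≥ max(3, 6.91) = 6.91.
This density is strictly decreasing in θ, so the posterior mode lies at the lower boundary of the support.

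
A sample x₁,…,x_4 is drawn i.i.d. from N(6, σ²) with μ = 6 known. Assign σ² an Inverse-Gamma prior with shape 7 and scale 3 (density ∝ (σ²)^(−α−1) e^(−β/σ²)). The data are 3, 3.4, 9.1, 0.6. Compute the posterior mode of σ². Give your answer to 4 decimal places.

Sum of squared deviations about the known mean: SS = (3−6)² + (3.4−6)² + (9.1−6)² + (0.6−6)² = 54.53.
The Normal likelihood contributes (σ²)^(−n/2) exp(−SS/(2σ²)), so the posterior is Inverse-Gamma(α + n/2, β + SS/2) = Inverse-Gamma(9, 30.265).
The mode of Inverse-Gamma(a, b) is b/(a+1) = 30.265/10 ≈ 3.0265.

σ̂²_MAP = 3.0265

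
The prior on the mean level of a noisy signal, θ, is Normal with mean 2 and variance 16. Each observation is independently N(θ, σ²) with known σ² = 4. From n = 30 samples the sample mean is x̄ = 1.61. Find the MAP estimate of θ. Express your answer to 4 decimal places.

θ̂_MAP = 1.6132

n = 30, x̄ = 1.61.
For a Normal prior and Normal likelihood with known variance, the posterior is Normal; its mode equals its mean, the precision-weighted average.
Prior precision 1/σ₀² = 1/16 = 0.0625; data precision n/σ² = 30/4 = 7.5.
θ̂ = (0.0625·2 + 7.5·1.61) / (0.0625 + 7.5) = 12.2/7.5625 = 976/605 ≈ 1.6132.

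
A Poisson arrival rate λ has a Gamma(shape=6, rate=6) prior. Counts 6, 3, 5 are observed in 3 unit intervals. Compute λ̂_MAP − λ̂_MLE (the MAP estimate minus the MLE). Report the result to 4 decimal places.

Σxᵢ = 14. Posterior is Gamma(20, 9); MAP = (20−1)/9 = 19/9 ≈ 2.11111.
MLE = x̄ = 14/3 ≈ 4.66667.
Difference = 19/9 − 14/3 = -23/9 ≈ -2.5556.

MAP − MLE = -2.5556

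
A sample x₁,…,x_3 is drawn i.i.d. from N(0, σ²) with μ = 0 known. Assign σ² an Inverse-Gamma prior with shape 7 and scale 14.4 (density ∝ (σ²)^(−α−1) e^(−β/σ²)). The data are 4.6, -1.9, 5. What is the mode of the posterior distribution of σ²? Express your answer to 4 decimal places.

Sum of squared deviations about the known mean: SS = (4.6−0)² + (-1.9−0)² + (5−0)² = 49.77.
The Normal likelihood contributes (σ²)^(−n/2) exp(−SS/(2σ²)), so the posterior is Inverse-Gamma(α + n/2, β + SS/2) = Inverse-Gamma(8.5, 39.285).
The mode of Inverse-Gamma(a, b) is b/(a+1) = 39.285/9.5 ≈ 4.1353.

σ̂²_MAP = 4.1353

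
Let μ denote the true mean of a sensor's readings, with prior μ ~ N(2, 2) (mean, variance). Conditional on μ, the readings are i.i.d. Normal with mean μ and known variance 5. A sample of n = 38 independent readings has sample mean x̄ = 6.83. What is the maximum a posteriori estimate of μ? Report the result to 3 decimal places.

n = 38, x̄ = 6.83.
For a Normal prior and Normal likelihood with known variance, the posterior is Normal; its mode equals its mean, the precision-weighted average.
Prior precision 1/σ₀² = 1/2 = 0.5; data precision n/σ² = 38/5 = 7.6.
μ̂ = (0.5·2 + 7.6·6.83) / (0.5 + 7.6) = 52.908/8.1 = 4409/675 ≈ 6.532.

μ̂_MAP = 6.532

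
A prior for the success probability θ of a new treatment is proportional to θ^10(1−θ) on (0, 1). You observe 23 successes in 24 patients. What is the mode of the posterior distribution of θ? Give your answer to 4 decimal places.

θ̂_MAP = 0.9429

The prior density ∝ θ^10(1−θ)^1 is the kernel of Beta(11, 2).
Data: 23 successes in 24 trials. The binomial likelihood contributes θ^23(1−θ)^1, so the posterior is Beta(11+23, 2+1) = Beta(34, 3).
For Beta(a, b) with a, b > 1 the mode is (a−1)/(a+b−2) = 33/35 ≈ 0.9429.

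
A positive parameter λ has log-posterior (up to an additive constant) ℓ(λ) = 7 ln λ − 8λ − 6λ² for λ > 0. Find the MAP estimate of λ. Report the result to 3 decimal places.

ℓ'(λ) = 7/λ − 8 − 12λ. Setting this to zero and multiplying by λ: 12λ² + 8λ − 7 = 0.
λ = (−8 + √(8² + 4·12·7)) / (2·12) = (−8 + √400) / 24 = (−8 + 20)/24 = 1/2.
ℓ''(λ) = −7/λ² − 12 < 0, confirming a maximum.

λ̂_MAP = 0.500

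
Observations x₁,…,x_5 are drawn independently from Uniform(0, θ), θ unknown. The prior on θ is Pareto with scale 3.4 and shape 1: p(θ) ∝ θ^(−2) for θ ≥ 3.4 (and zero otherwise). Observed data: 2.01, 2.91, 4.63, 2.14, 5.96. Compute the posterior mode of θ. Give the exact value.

The Uniform(0, θ) likelihood is θ^(−n) for θ ≥ max(xᵢ), zero otherwise. Here max(xᵢ) = 5.96.
Posterior ∝ θ^(−2) · θ^(−5) = θ^(−7) on θ ≥ max(3.4, 5.96) = 5.96.
This density is strictly decreasing in θ, so the posterior mode lies at the lower boundary of the support.

θ̂_MAP = 5.96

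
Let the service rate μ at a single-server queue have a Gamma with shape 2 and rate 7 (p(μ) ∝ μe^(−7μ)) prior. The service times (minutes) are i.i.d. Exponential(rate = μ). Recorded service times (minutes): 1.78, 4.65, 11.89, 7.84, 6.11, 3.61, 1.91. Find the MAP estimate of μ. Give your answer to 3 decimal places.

μ̂_MAP = 0.179

The Exponential(rate=μ) likelihood is ∝ μ^n e^(−μΣtᵢ). Here n = 7 and Σtᵢ = 1.78 + 4.65 + 11.89 + 7.84 + 6.11 + 3.61 + 1.91 = 37.79.
Posterior ∝ μe^(−7μ) · μ^7e^(−37.79μ) = μ^8e^(−44.79μ), i.e. Gamma(9, 44.79).
Mode = (a−1)/b = 8/44.79 ≈ 0.179.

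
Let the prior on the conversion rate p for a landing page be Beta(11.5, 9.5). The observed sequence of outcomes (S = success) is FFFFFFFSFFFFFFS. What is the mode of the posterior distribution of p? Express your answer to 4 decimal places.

Prior: Beta(11.5, 9.5).
Data: 2 successes in 15 trials (from the sequence). The binomial likelihood contributes p^2(1−p)^13, so the posterior is Beta(11.5+2, 9.5+13) = Beta(13.5, 22.5).
For Beta(a, b) with a, b > 1 the mode is (a−1)/(a+b−2) = 12.5/34 ≈ 0.3676.

p̂_MAP = 0.3676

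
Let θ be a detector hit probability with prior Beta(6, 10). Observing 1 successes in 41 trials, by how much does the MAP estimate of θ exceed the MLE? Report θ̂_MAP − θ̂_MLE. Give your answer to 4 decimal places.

MAP − MLE = 0.0847

Posterior is Beta(7, 50); MAP = (7−1)/(57−2) = 6/55 ≈ 0.10909.
MLE ignores the prior: θ̂_MLE = k/n = 1/41 ≈ 0.02439.
Difference = 6/55 − 1/41 = 191/2255 ≈ 0.0847.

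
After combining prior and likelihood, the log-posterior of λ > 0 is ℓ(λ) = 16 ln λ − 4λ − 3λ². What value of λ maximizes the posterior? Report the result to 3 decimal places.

ℓ'(λ) = 16/λ − 4 − 6λ. Setting this to zero and multiplying by λ: 6λ² + 4λ − 16 = 0.
λ = (−4 + √(4² + 4·6·16)) / (2·6) = (−4 + √400) / 12 = (−4 + 20)/12 = 4/3.
ℓ''(λ) = −16/λ² − 6 < 0, confirming a maximum.

λ̂_MAP = 1.333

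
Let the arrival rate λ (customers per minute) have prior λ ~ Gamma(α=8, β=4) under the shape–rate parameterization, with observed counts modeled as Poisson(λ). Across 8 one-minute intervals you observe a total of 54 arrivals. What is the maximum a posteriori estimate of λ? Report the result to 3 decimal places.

λ̂_MAP = 5.083

Σxᵢ = 54, n = 8.
Posterior ∝ λ^7e^(−4λ) · λ^54e^(−8λ) = λ^61e^(−12λ), i.e. Gamma(shape=62, rate=12).
The mode of a Gamma(a, b) with a ≥ 1 (shape–rate) is (a−1)/b = 61/12 ≈ 5.083.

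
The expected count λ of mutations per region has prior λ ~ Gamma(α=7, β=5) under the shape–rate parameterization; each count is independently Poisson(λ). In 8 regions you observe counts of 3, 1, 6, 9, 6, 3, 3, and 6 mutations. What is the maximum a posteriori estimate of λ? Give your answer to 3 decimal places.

λ̂_MAP = 3.308

Σxᵢ = 3+1+6+9+6+3+3+6 = 37, with n = 8.
Posterior ∝ λ^6e^(−5λ) · λ^37e^(−8λ) = λ^43e^(−13λ), i.e. Gamma(shape=44, rate=13).
The mode of a Gamma(a, b) with a ≥ 1 (shape–rate) is (a−1)/b = 43/13 ≈ 3.308.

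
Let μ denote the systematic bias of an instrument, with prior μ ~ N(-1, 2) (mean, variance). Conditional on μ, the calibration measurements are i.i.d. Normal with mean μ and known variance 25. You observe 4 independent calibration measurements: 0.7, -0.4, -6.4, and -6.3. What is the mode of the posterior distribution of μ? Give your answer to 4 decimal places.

n = 4; x̄ = (0.7 + (-0.4) + (-6.4) + (-6.3))/4 = -12.4/4 = -3.1.
For a Normal prior and Normal likelihood with known variance, the posterior is Normal; its mode equals its mean, the precision-weighted average.
Prior precision 1/σ₀² = 1/2 = 0.5; data precision n/σ² = 4/25 = 0.16.
μ̂ = (0.5·(-1) + 0.16·(-3.1)) / (0.5 + 0.16) = (-0.996)/0.66 = -83/55 ≈ -1.5091.

μ̂_MAP = -1.5091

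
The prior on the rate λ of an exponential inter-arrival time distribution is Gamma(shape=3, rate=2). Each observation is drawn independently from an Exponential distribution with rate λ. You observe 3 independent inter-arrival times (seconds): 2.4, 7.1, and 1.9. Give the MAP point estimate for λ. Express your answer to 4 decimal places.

The Exponential(rate=λ) likelihood is ∝ λ^n e^(−λΣtᵢ). Here n = 3 and Σtᵢ = 2.4 + 7.1 + 1.9 = 11.4.
Posterior ∝ λ^2e^(−2λ) · λ^3e^(−11.4λ) = λ^5e^(−13.4λ), i.e. Gamma(6, 13.4).
Mode = (a−1)/b = 5/13.4 ≈ 0.3731.

λ̂_MAP = 0.3731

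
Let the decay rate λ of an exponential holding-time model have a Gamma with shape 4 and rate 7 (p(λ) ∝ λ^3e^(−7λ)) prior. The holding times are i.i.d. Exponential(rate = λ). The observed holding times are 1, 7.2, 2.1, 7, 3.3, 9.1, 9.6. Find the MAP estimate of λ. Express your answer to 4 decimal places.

The Exponential(rate=λ) likelihood is ∝ λ^n e^(−λΣtᵢ). Here n = 7 and Σtᵢ = 1 + 7.2 + 2.1 + 7 + 3.3 + 9.1 + 9.6 = 39.3.
Posterior ∝ λ^3e^(−7λ) · λ^7e^(−39.3λ) = λ^10e^(−46.3λ), i.e. Gamma(11, 46.3).
Mode = (a−1)/b = 10/46.3 ≈ 0.2160.

λ̂_MAP = 0.2160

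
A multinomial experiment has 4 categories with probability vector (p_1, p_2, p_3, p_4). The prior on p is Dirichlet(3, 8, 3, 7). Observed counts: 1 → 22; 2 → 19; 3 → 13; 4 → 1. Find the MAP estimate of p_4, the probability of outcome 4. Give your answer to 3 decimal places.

The posterior is Dirichlet(αᵢ + nᵢ) = Dirichlet(25, 27, 16, 8).
For a Dirichlet(a₁,…,a_K) with all aᵢ > 1, the mode has j-th component (aⱼ − 1)/(Σaᵢ − K).
Here Σaᵢ = 76 and K = 4, so p_4 = (8 − 1)/(76 − 4) = 7/72 ≈ 0.097.

MAP estimate: 0.097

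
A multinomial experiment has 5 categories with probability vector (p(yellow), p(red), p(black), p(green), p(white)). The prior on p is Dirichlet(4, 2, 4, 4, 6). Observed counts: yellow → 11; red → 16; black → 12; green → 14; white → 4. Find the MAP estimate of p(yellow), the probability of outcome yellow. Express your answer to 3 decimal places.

MAP estimate of p(yellow) = 0.194

The posterior is Dirichlet(αᵢ + nᵢ) = Dirichlet(15, 18, 16, 18, 10).
For a Dirichlet(a₁,…,a_K) with all aᵢ > 1, the mode has j-th component (aⱼ − 1)/(Σaᵢ − K).
Here Σaᵢ = 77 and K = 5, so p(yellow) = (15 − 1)/(77 − 5) = 14/72 ≈ 0.194.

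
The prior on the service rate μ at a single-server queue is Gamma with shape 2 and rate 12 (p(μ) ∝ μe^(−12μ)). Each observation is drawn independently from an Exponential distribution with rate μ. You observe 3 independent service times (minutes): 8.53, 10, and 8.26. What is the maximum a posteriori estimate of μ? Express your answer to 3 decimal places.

μ̂_MAP = 0.103

The Exponential(rate=μ) likelihood is ∝ μ^n e^(−μΣtᵢ). Here n = 3 and Σtᵢ = 8.53 + 10 + 8.26 = 26.79.
Posterior ∝ μe^(−12μ) · μ^3e^(−26.79μ) = μ^4e^(−38.79μ), i.e. Gamma(5, 38.79).
Mode = (a−1)/b = 4/38.79 ≈ 0.103.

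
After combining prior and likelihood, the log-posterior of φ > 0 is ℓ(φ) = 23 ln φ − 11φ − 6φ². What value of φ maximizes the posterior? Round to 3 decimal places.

φ̂_MAP = 1.000

ℓ'(φ) = 23/φ − 11 − 12φ. Setting this to zero and multiplying by φ: 12φ² + 11φ − 23 = 0.
φ = (−11 + √(11² + 4·12·23)) / (2·12) = (−11 + √1225) / 24 = (−11 + 35)/24 = 1.
ℓ''(φ) = −23/φ² − 12 < 0, confirming a maximum.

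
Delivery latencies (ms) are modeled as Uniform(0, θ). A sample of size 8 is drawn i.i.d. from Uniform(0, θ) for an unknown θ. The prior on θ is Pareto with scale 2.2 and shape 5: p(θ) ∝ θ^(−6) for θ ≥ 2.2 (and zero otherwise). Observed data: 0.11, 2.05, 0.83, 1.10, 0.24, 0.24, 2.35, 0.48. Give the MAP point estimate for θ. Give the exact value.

θ̂_MAP = 2.35

The Uniform(0, θ) likelihood is θ^(−n) for θ ≥ max(xᵢ), zero otherwise. Here max(xᵢ) = 2.35.
Posterior ∝ θ^(−6) · θ^(−8) = θ^(−14) on θ ≥ max(2.2, 2.35) = 2.35.
This density is strictly decreasing in θ, so the posterior mode lies at the lower boundary of the support.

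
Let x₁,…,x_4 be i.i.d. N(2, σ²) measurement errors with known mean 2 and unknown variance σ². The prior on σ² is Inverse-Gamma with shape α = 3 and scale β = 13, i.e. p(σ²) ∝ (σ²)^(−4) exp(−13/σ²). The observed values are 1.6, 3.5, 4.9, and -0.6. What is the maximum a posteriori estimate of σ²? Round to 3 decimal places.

Sum of squared deviations about the known mean: SS = (1.6−2)² + (3.5−2)² + (4.9−2)² + (-0.6−2)² = 17.58.
The Normal likelihood contributes (σ²)^(−n/2) exp(−SS/(2σ²)), so the posterior is Inverse-Gamma(α + n/2, β + SS/2) = Inverse-Gamma(5, 21.79).
The mode of Inverse-Gamma(a, b) is b/(a+1) = 21.79/6 ≈ 3.632.

σ̂²_MAP = 3.632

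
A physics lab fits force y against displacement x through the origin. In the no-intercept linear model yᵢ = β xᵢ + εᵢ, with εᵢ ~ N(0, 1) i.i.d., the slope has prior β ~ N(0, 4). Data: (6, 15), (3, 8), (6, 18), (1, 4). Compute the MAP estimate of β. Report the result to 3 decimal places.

log p(β | y) = −Σ(yᵢ − βxᵢ)²/(2·1) − β²/(2·4) + const.
Setting the derivative to zero: Σxᵢ(yᵢ − βxᵢ)/1 − β/4 = 0, so β = Σxᵢyᵢ / (Σxᵢ² + σ²/τ²).
Σxᵢyᵢ = 6·15 + 3·8 + 6·18 + 1·4 = 226; Σxᵢ² = 82; σ²/τ² = 0.25.
β̂_MAP = 226 / (82 + 0.25) = 226/82.25 ≈ 2.748.

β̂_MAP = 2.748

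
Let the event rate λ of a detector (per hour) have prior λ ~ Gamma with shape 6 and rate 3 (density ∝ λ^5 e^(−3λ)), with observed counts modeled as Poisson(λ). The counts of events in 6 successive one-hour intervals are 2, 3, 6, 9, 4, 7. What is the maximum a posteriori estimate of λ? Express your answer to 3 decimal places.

λ̂_MAP = 4.000

Σxᵢ = 2+3+6+9+4+7 = 31, with n = 6.
Posterior ∝ λ^5e^(−3λ) · λ^31e^(−6λ) = λ^36e^(−9λ), i.e. Gamma(shape=37, rate=9).
The mode of a Gamma(a, b) with a ≥ 1 (shape–rate) is (a−1)/b = 36/9 ≈ 4.000.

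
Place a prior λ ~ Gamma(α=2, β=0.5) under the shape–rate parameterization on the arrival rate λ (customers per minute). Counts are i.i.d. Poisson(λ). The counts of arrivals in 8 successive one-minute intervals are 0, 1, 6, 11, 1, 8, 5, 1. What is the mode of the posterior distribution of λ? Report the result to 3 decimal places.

Σxᵢ = 0+1+6+11+1+8+5+1 = 33, with n = 8.
Posterior ∝ λe^(−0.5λ) · λ^33e^(−8λ) = λ^34e^(−8.5λ), i.e. Gamma(shape=35, rate=8.5).
The mode of a Gamma(a, b) with a ≥ 1 (shape–rate) is (a−1)/b = 34/8.5 ≈ 4.000.

λ̂_MAP = 4.000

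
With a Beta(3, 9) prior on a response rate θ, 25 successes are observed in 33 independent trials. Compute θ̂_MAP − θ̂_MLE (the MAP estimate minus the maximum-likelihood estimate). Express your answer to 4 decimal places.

Posterior is Beta(28, 17); MAP = (28−1)/(45−2) = 27/43 ≈ 0.62791.
MLE ignores the prior: θ̂_MLE = k/n = 25/33 ≈ 0.75758.
Difference = 27/43 − 25/33 = -184/1419 ≈ -0.1297.

MAP − MLE = -0.1297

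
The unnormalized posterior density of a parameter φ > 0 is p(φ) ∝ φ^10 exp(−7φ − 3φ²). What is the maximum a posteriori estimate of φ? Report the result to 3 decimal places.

φ̂_MAP = 0.833

ℓ'(φ) = 10/φ − 7 − 6φ. Setting this to zero and multiplying by φ: 6φ² + 7φ − 10 = 0.
φ = (−7 + √(7² + 4·6·10)) / (2·6) = (−7 + √289) / 12 = (−7 + 17)/12 = 5/6.
ℓ''(φ) = −10/φ² − 6 < 0, confirming a maximum.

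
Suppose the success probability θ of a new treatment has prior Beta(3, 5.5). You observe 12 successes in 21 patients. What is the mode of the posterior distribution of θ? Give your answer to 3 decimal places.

θ̂_MAP = 0.509

Prior: Beta(3, 5.5).
Data: 12 successes in 21 trials. The binomial likelihood contributes θ^12(1−θ)^9, so the posterior is Beta(3+12, 5.5+9) = Beta(15, 14.5).
For Beta(a, b) with a, b > 1 the mode is (a−1)/(a+b−2) = 14/27.5 ≈ 0.509.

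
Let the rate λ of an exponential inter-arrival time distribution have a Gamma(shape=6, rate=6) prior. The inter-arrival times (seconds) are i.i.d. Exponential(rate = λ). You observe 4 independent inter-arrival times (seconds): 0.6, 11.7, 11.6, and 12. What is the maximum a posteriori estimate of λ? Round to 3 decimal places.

λ̂_MAP = 0.215

The Exponential(rate=λ) likelihood is ∝ λ^n e^(−λΣtᵢ). Here n = 4 and Σtᵢ = 0.6 + 11.7 + 11.6 + 12 = 35.9.
Posterior ∝ λ^5e^(−6λ) · λ^4e^(−35.9λ) = λ^9e^(−41.9λ), i.e. Gamma(10, 41.9).
Mode = (a−1)/b = 9/41.9 ≈ 0.215.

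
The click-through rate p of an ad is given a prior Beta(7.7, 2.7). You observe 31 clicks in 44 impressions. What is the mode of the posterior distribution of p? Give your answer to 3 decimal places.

p̂_MAP = 0.719

Prior: Beta(7.7, 2.7).
Data: 31 successes in 44 trials. The binomial likelihood contributes p^31(1−p)^13, so the posterior is Beta(7.7+31, 2.7+13) = Beta(38.7, 15.7).
For Beta(a, b) with a, b > 1 the mode is (a−1)/(a+b−2) = 37.7/52.4 ≈ 0.719.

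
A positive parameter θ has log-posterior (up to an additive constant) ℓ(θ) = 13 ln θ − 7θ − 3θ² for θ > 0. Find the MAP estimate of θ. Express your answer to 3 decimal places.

θ̂_MAP = 1.000

ℓ'(θ) = 13/θ − 7 − 6θ. Setting this to zero and multiplying by θ: 6θ² + 7θ − 13 = 0.
θ = (−7 + √(7² + 4·6·13)) / (2·6) = (−7 + √361) / 12 = (−7 + 19)/12 = 1.
ℓ''(θ) = −13/θ² − 6 < 0, confirming a maximum.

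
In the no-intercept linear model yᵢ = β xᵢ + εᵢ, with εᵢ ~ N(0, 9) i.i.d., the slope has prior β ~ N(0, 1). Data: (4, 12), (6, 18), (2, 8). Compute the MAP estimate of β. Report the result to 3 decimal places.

log p(β | y) = −Σ(yᵢ − βxᵢ)²/(2·9) − β²/(2·1) + const.
Setting the derivative to zero: Σxᵢ(yᵢ − βxᵢ)/9 − β/1 = 0, so β = Σxᵢyᵢ / (Σxᵢ² + σ²/τ²).
Σxᵢyᵢ = 4·12 + 6·18 + 2·8 = 172; Σxᵢ² = 56; σ²/τ² = 9.
β̂_MAP = 172 / (56 + 9) = 172/65 ≈ 2.646.

β̂_MAP = 2.646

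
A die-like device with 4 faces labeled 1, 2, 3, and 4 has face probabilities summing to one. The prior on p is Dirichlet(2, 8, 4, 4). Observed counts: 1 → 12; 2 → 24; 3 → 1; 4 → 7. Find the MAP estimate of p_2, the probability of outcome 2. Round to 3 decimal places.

The posterior is Dirichlet(αᵢ + nᵢ) = Dirichlet(14, 32, 5, 11).
For a Dirichlet(a₁,…,a_K) with all aᵢ > 1, the mode has j-th component (aⱼ − 1)/(Σaᵢ − K).
Here Σaᵢ = 62 and K = 4, so p_2 = (32 − 1)/(62 − 4) = 31/58 ≈ 0.534.

MAP estimate: 0.534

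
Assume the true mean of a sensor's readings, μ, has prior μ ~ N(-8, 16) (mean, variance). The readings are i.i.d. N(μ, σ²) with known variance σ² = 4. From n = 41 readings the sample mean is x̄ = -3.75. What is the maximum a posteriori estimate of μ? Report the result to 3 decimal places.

n = 41, x̄ = -3.75.
For a Normal prior and Normal likelihood with known variance, the posterior is Normal; its mode equals its mean, the precision-weighted average.
Prior precision 1/σ₀² = 1/16 = 0.0625; data precision n/σ² = 41/4 = 10.25.
μ̂ = (0.0625·(-8) + 10.25·(-3.75)) / (0.0625 + 10.25) = (-38.9375)/10.3125 = -623/165 ≈ -3.776.

μ̂_MAP = -3.776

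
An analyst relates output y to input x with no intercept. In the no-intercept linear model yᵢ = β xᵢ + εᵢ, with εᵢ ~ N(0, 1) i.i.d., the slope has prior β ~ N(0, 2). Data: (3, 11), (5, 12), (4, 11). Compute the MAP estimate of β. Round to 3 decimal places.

log p(β | y) = −Σ(yᵢ − βxᵢ)²/(2·1) − β²/(2·2) + const.
Setting the derivative to zero: Σxᵢ(yᵢ − βxᵢ)/1 − β/2 = 0, so β = Σxᵢyᵢ / (Σxᵢ² + σ²/τ²).
Σxᵢyᵢ = 3·11 + 5·12 + 4·11 = 137; Σxᵢ² = 50; σ²/τ² = 0.5.
β̂_MAP = 137 / (50 + 0.5) = 137/50.5 ≈ 2.713.

β̂_MAP = 2.713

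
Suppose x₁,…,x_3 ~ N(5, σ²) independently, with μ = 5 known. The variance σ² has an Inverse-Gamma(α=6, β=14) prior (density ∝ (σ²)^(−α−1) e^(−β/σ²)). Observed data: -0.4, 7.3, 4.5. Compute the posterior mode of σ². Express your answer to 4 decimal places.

Sum of squared deviations about the known mean: SS = (-0.4−5)² + (7.3−5)² + (4.5−5)² = 34.7.
The Normal likelihood contributes (σ²)^(−n/2) exp(−SS/(2σ²)), so the posterior is Inverse-Gamma(α + n/2, β + SS/2) = Inverse-Gamma(7.5, 31.35).
The mode of Inverse-Gamma(a, b) is b/(a+1) = 31.35/8.5 ≈ 3.6882.

σ̂²_MAP = 3.6882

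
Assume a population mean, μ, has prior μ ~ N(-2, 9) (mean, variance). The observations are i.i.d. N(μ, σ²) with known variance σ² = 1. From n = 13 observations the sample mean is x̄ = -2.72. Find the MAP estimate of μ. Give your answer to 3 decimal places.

n = 13, x̄ = -2.72.
For a Normal prior and Normal likelihood with known variance, the posterior is Normal; its mode equals its mean, the precision-weighted average.
Prior precision 1/σ₀² = 1/9; data precision n/σ² = 13/1 = 13.
μ̂ = ((1/9)·(-2) + 13·(-2.72)) / (1/9 + 13) = (-8006/225)/(118/9) = -4003/1475 ≈ -2.714.

μ̂_MAP = -2.714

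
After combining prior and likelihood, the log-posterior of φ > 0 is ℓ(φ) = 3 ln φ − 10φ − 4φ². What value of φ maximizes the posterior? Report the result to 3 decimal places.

ℓ'(φ) = 3/φ − 10 − 8φ. Setting this to zero and multiplying by φ: 8φ² + 10φ − 3 = 0.
φ = (−10 + √(10² + 4·8·3)) / (2·8) = (−10 + √196) / 16 = (−10 + 14)/16 = 1/4.
ℓ''(φ) = −3/φ² − 8 < 0, confirming a maximum.

φ̂_MAP = 0.250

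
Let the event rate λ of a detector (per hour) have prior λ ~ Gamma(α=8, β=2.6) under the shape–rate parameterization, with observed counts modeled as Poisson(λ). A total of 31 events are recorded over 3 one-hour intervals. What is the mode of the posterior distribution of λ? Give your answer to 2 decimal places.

λ̂_MAP = 6.79

Σxᵢ = 31, n = 3.
Posterior ∝ λ^7e^(−2.6λ) · λ^31e^(−3λ) = λ^38e^(−5.6λ), i.e. Gamma(shape=39, rate=5.6).
The mode of a Gamma(a, b) with a ≥ 1 (shape–rate) is (a−1)/b = 38/5.6 ≈ 6.79.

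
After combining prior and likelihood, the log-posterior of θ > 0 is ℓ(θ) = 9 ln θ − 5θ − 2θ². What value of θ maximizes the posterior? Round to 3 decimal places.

θ̂_MAP = 1.000

ℓ'(θ) = 9/θ − 5 − 4θ. Setting this to zero and multiplying by θ: 4θ² + 5θ − 9 = 0.
θ = (−5 + √(5² + 4·4·9)) / (2·4) = (−5 + √169) / 8 = (−5 + 13)/8 = 1.
ℓ''(θ) = −9/θ² − 4 < 0, confirming a maximum.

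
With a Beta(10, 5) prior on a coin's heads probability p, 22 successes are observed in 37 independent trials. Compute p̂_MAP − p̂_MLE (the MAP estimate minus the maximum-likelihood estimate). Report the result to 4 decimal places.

Posterior is Beta(32, 20); MAP = (32−1)/(52−2) = 31/50 ≈ 0.62000.
MLE ignores the prior: p̂_MLE = k/n = 22/37 ≈ 0.59459.
Difference = 31/50 − 22/37 = 47/1850 ≈ 0.0254.

MAP − MLE = 0.0254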